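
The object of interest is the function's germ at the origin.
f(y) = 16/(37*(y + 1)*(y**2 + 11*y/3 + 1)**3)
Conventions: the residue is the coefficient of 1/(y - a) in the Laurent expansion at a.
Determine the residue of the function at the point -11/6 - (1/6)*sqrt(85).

The factor y**2 + 11*y/3 + 1 splits as (y - a)(y - a') with a = -11/6 - (1/6)*sqrt(85), a' = -11/6 + (1/6)*sqrt(85). At the order-3 pole a set g(y) = (y - a)^3*f(y) = [16/(37*(y + 1))] / (y - a')^3.
Order-3 pole: residue = g''(a)/2; g''(-11/6 - (1/6)*sqrt(85)) = 432/4625 - (38448/4544525)*sqrt(85), so the residue is 216/4625 - (19224/4544525)*sqrt(85).

The residue is 216/4625 - (19224/4544525)*sqrt(85).


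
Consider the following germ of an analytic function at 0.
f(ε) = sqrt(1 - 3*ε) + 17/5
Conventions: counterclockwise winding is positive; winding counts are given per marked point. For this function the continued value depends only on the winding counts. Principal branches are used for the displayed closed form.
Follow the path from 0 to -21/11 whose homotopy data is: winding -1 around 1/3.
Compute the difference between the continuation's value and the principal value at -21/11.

Continued minus principal equals -(2/11)*sqrt(814).

The rational part is single-valued and drops out of the difference; each branch term changes only by its own monodromy.
(1)*sqrt(1 - ε/(1/3)): winding -1 is odd, the square root flips sign, contributing -2*(1)*sqrt(1 - (-21/11)/(1/3)) = -2*(1)*sqrt(74/11) = -(2/11)*sqrt(814).
Summing the contributions at ε = -21/11 gives -(2/11)*sqrt(814).


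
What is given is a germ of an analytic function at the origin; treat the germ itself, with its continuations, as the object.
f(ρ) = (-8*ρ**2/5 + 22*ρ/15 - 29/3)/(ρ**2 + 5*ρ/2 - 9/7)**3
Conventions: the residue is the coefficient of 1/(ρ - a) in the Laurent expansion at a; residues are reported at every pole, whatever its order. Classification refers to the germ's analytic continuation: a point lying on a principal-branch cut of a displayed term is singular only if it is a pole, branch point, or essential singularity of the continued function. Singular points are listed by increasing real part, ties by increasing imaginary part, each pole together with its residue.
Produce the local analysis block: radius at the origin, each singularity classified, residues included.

Radius of convergence at 0: -5/4 + (1/28)*sqrt(2233).
At -5/4 - (1/28)*sqrt(2233): a pole of order 3; residue (587104/162308795)*sqrt(2233).
At -5/4 + (1/28)*sqrt(2233): a pole of order 3; residue -(587104/162308795)*sqrt(2233).

Denominator factor (ρ**2 + 5*ρ/2 - 9/7)^3: discriminant 319/28, real irrational roots -5/4 + (1/28)*sqrt(2233) and -5/4 - (1/28)*sqrt(2233); poles of order 3, moduli -5/4 + (1/28)*sqrt(2233) and 5/4 + (1/28)*sqrt(2233).
The radius of convergence is the smallest modulus among the singular points: -5/4 + (1/28)*sqrt(2233).
The factor ρ**2 + 5*ρ/2 - 9/7 splits as (ρ - a)(ρ - a') with a = -5/4 - (1/28)*sqrt(2233), a' = -5/4 + (1/28)*sqrt(2233). At the order-3 pole a set g(ρ) = (ρ - a)^3*f(ρ) = [-8*ρ**2/5 + 22*ρ/15 - 29/3] / (ρ - a')^3.
Order-3 pole: residue = g''(a)/2; g''(-5/4 - (1/28)*sqrt(2233)) = (1174208/162308795)*sqrt(2233), so the residue is (587104/162308795)*sqrt(2233).
The factor ρ**2 + 5*ρ/2 - 9/7 splits as (ρ - a)(ρ - a') with a = -5/4 + (1/28)*sqrt(2233), a' = -5/4 - (1/28)*sqrt(2233). At the order-3 pole a set g(ρ) = (ρ - a)^3*f(ρ) = [-8*ρ**2/5 + 22*ρ/15 - 29/3] / (ρ - a')^3.
Order-3 pole: residue = g''(a)/2; g''(-5/4 + (1/28)*sqrt(2233)) = -(1174208/162308795)*sqrt(2233), so the residue is -(587104/162308795)*sqrt(2233).
List the singular points by increasing real part (a conjugate pair: the negative imaginary part first).


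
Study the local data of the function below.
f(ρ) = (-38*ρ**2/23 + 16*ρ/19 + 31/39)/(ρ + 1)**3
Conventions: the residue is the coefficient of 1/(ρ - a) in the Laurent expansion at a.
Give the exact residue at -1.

At the order-3 pole -1 set g(ρ) = (ρ - (-1))^3*f(ρ) = -38*ρ**2/23 + 16*ρ/19 + 31/39.
Order-3 pole: residue = g''(a)/2; g''(-1) = -76/23, so the residue is -38/23.

The residue is -38/23.


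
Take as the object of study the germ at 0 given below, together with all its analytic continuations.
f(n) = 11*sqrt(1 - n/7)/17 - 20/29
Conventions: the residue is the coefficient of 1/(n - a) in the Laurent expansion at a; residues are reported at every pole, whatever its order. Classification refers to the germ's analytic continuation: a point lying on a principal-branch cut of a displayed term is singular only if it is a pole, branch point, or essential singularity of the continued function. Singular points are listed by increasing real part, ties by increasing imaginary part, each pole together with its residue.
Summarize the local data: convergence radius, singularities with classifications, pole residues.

Branch term (11/17)*sqrt(1 - n/(7)): its argument vanishes at n = 7, a square-root branch point, modulus 7.
The radius of convergence is the smallest modulus among the singular points: 7.

Radius of convergence at 0: 7.
At 7: an algebraic (square-root) branch point.


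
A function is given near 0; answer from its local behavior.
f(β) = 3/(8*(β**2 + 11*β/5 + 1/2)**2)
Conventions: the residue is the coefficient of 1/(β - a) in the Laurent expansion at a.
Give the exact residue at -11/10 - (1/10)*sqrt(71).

The residue is (375/20164)*sqrt(71).

The factor β**2 + 11*β/5 + 1/2 splits as (β - a)(β - a') with a = -11/10 - (1/10)*sqrt(71), a' = -11/10 + (1/10)*sqrt(71). At the order-2 pole a set g(β) = (β - a)^2*f(β) = [3/8] / (β - a')^2.
Order-2 pole: residue = g'(a); g'(-11/10 - (1/10)*sqrt(71)) = (375/20164)*sqrt(71), so the residue is (375/20164)*sqrt(71).


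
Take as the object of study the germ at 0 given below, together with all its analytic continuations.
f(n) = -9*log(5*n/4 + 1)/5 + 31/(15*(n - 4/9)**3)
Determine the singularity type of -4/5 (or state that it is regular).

The term (-9/5)*log(1 - n/(-4/5)) has argument 1 - -4/5/(-4/5) = 0 at -4/5: a logarithmic (infinitely-sheeted) branch point; the remaining terms are analytic or single-valued there.

The point is a logarithmic branch point.


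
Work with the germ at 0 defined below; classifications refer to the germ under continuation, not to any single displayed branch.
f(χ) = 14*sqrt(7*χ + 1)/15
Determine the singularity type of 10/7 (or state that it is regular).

The point is a regular point.

There is no denominator, hence no pole anywhere.
Branch term sqrt(1 - χ/(-1/7)): argument at 10/7 is 11, nonzero, so 10/7 is not its branch point (a point on a principal cut is still regular for the continued germ).
So the germ continues analytically to 10/7.


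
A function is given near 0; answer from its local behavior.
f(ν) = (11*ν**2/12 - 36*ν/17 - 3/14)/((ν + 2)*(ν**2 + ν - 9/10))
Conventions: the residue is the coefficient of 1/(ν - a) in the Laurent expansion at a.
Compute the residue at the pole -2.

The residue is 2495/357.

At the order-1 pole -2 set g(ν) = (ν - (-2))*f(ν) = (11*ν**2/12 - 36*ν/17 - 3/14)/(ν**2 + ν - 9/10).
Simple pole: residue = g(a) at a = -2, which is 2495/357.


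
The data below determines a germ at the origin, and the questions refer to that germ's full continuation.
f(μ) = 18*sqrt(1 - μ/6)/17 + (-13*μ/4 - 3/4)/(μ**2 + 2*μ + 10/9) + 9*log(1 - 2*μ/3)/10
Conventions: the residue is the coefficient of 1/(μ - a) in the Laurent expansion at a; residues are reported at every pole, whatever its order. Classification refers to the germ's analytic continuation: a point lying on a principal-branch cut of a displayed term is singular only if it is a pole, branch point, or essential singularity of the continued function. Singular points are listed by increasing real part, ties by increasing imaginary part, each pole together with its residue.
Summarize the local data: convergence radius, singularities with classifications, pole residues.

Denominator factor (μ**2 + 2*μ + 10/9): discriminant -4/9, complex-conjugate roots (-1) + (1/3)*i and (-1) - (1/3)*i; poles of order 1, moduli (1/3)*sqrt(10) and (1/3)*sqrt(10).
Branch term (9/10)*log(1 - μ/(3/2)): its argument vanishes at μ = 3/2, a logarithmic branch point, modulus 3/2.
Branch term (18/17)*sqrt(1 - μ/(6)): its argument vanishes at μ = 6, a square-root branch point, modulus 6.
The radius of convergence is the smallest modulus among the singular points: (1/3)*sqrt(10).
The branch terms are analytic at (-1) - (1/3)*i and contribute nothing to the residue; only the rational part matters.
The factor μ**2 + 2*μ + 10/9 splits as (μ - a)(μ - a') with a = (-1) - (1/3)*i, a' = (-1) + (1/3)*i. At the order-1 pole a set g(μ) = (μ - a)*(rational part) = [-13*μ/4 - 3/4] / (μ - a').
Simple pole: residue = g(a) at a = (-1) - (1/3)*i, which is (-13/8) + (15/4)*i.
The branch terms are analytic at (-1) + (1/3)*i and contribute nothing to the residue; only the rational part matters.
The factor μ**2 + 2*μ + 10/9 splits as (μ - a)(μ - a') with a = (-1) + (1/3)*i, a' = (-1) - (1/3)*i. At the order-1 pole a set g(μ) = (μ - a)*(rational part) = [-13*μ/4 - 3/4] / (μ - a').
Simple pole: residue = g(a) at a = (-1) + (1/3)*i, which is (-13/8) - (15/4)*i.
List the singular points by increasing real part (a conjugate pair: the negative imaginary part first).

Radius of convergence at 0: (1/3)*sqrt(10).
At (-1) - (1/3)*i: a pole of order 1; residue (-13/8) + (15/4)*i.
At (-1) + (1/3)*i: a pole of order 1; residue (-13/8) - (15/4)*i.
At 3/2: a logarithmic branch point.
At 6: an algebraic (square-root) branch point.


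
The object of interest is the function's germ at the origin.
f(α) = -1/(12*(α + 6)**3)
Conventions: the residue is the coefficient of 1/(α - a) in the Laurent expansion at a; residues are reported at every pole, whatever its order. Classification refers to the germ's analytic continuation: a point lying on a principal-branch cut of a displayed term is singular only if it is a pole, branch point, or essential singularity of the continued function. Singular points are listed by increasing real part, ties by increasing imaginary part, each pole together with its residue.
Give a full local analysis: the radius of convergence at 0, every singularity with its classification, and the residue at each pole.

Denominator factor (α + 6)^3: pole of order 3 at -6, modulus 6.
The radius of convergence is the smallest modulus among the singular points: 6.
At the order-3 pole -6 set g(α) = (α - (-6))^3*f(α) = -1/12.
Order-3 pole: residue = g''(a)/2; g''(-6) = 0, so the residue is 0.

Radius of convergence at 0: 6.
At -6: a pole of order 3; residue 0.


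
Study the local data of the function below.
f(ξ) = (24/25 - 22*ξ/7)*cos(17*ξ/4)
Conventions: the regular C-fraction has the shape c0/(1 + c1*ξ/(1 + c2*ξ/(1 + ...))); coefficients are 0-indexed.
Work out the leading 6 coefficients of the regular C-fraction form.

The regular C-fraction coefficients are [24/25, 275/84, -278699/46200, 6069/2200, 2781625/2229592, 94870325/46821432].

Taylor coefficients (expand at 0): a_0 = 24/25, a_1 = -22/7, a_2 = -867/100, a_3 = 3179/112, a_4 = 83521/6400, a_5 = -918731/21504.
c0 = a_0 = 24/25. Peel one level at a time: if S = 1 + c*ξ/S' with S'(0) = 1, then c is the ξ-coefficient of S and S' = c*ξ/(S - 1).
S_1 = c0/f = 1 + (275/84)*ξ + (278699/14112)*ξ^2 + ...; c1 = 275/84.
S_2 = c1*ξ/(S_1 - 1) = 1 + (-278699/46200)*ξ + (80544011/4840000)*ξ^2 + ...; c2 = -278699/46200.
S_3 = c2*ξ/(S_2 - 1) = 1 + (6069/2200)*ξ + (-61387935/17836736)*ξ^2 + ...; c3 = 6069/2200.
S_4 = c3*ξ/(S_3 - 1) = 1 + (2781625/2229592)*ξ + (-37699095396875/14913241459392)*ξ^2 + ...; c4 = 2781625/2229592.
S_5 = c4*ξ/(S_4 - 1) = 1 + (94870325/46821432)*ξ + ...; c5 = 94870325/46821432.


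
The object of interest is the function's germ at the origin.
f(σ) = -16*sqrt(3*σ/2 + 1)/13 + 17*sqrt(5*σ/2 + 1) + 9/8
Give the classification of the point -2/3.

The term (-16/13)*sqrt(1 - σ/(-2/3)) has argument 1 - -2/3/(-2/3) = 0 at -2/3: a square-root (algebraic, two-sheeted) branch point; the remaining terms are analytic or single-valued there.

The point is an algebraic (square-root) branch point.


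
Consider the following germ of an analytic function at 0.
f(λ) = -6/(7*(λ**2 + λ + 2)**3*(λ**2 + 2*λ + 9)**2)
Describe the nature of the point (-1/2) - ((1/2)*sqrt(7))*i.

The point is a pole of order 3.

The denominator factor λ**2 + λ + 2 vanishes at (-1/2) - ((1/2)*sqrt(7))*i and appears to the power 3; the numerator there equals -6/7, nonzero, and no other factor vanishes.
Hence a pole whose order is the multiplicity, 3.


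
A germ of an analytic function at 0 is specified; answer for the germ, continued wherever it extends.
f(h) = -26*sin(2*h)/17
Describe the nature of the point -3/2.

The point is a regular point.

There is no denominator, hence no pole anywhere.
The factor sin(2*h) is entire.
So the germ continues analytically to -3/2.


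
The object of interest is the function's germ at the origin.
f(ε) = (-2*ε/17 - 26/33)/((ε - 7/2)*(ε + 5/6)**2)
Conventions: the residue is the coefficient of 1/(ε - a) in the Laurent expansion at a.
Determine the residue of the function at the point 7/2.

At the order-1 pole 7/2 set g(ε) = (ε - (7/2))*f(ε) = (-2*ε/17 - 26/33)/(ε + 5/6)**2.
Simple pole: residue = g(a) at a = 7/2, which is -2019/31603.

The residue is -2019/31603.


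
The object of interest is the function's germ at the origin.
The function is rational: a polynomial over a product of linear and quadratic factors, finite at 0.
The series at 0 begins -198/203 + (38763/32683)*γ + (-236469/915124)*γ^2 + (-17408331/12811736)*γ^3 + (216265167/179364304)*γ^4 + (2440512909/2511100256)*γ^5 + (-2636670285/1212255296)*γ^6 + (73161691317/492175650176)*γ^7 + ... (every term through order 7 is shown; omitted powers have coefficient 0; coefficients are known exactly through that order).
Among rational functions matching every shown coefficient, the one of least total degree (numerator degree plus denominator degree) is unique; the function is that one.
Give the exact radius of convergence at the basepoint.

The radius of convergence is (1/3)*sqrt(7).

No rational of total degree below 4 reproduces all 8 coefficients; solving the [2/2] Pade equations on them gives f(γ) = (-7*γ**2/12 + 10*γ/23 - 22/29)/(γ**2 + γ/2 + 7/9), whose expansion matches every shown term.
Denominator factor (γ**2 + γ/2 + 7/9): discriminant -103/36, complex-conjugate roots (-1/4) + ((1/12)*sqrt(103))*i and (-1/4) - ((1/12)*sqrt(103))*i; poles of order 1, moduli (1/3)*sqrt(7) and (1/3)*sqrt(7).
The radius of convergence is the smallest modulus among the singular points: (1/3)*sqrt(7).


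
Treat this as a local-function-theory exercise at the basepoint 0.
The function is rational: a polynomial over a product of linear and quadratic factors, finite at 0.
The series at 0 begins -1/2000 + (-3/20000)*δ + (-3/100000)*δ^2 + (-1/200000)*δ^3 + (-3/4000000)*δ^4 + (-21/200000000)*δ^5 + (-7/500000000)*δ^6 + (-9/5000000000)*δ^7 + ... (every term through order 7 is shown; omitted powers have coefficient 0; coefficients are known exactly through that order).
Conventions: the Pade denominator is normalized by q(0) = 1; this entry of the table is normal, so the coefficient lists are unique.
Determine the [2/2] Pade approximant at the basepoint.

The Pade approximant has numerator coefficients [-1/2000, -1/40000, -1/1200000]; denominator coefficients [1, -1/4, 1/60].

Taylor coefficients needed (read off): a_0 = -1/2000, a_1 = -3/20000, a_2 = -3/100000, a_3 = -1/200000, a_4 = -3/4000000.
Write the denominator as Q(δ) = 1 + q1*δ + q2*δ^2. Requiring Q*f - P = O(δ^5) with deg P <= 2 kills the coefficients of δ^3..δ^4 in Q*f:
  δ^3: a_3 + q1*a_2 + q2*a_1 = 0, i.e. -1/200000 + (-3/100000)*q1 + (-3/20000)*q2 = 0.
  δ^4: a_4 + q1*a_3 + q2*a_2 = 0, i.e. -3/4000000 + (-1/200000)*q1 + (-3/100000)*q2 = 0.
Solving this linear system: q1 = -1/4, q2 = 1/60.
The numerator is Q*f truncated at degree 2: P0 = a_0 = -1/2000; P1 = a_1 + q1*a_0 = -1/40000; P2 = a_2 + q1*a_1 + q2*a_0 = -1/1200000.


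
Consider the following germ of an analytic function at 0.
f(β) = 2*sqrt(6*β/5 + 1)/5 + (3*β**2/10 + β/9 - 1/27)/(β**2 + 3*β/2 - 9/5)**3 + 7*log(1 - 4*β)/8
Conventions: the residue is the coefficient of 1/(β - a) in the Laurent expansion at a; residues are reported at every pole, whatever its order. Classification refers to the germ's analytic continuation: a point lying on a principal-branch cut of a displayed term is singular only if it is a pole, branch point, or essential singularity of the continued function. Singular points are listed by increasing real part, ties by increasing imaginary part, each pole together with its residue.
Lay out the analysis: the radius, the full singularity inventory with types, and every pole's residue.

Radius of convergence at 0: 1/4.
At -3/4 - (3/20)*sqrt(105): a pole of order 3; residue (8116/20253807)*sqrt(105).
At -5/6: an algebraic (square-root) branch point.
At 1/4: a logarithmic branch point.
At -3/4 + (3/20)*sqrt(105): a pole of order 3; residue -(8116/20253807)*sqrt(105).

Denominator factor (β**2 + 3*β/2 - 9/5)^3: discriminant 189/20, real irrational roots -3/4 + (3/20)*sqrt(105) and -3/4 - (3/20)*sqrt(105); poles of order 3, moduli -3/4 + (3/20)*sqrt(105) and 3/4 + (3/20)*sqrt(105).
Branch term (2/5)*sqrt(1 - β/(-5/6)): its argument vanishes at β = -5/6, a square-root branch point, modulus 5/6.
Branch term (7/8)*log(1 - β/(1/4)): its argument vanishes at β = 1/4, a logarithmic branch point, modulus 1/4.
The radius of convergence is the smallest modulus among the singular points: 1/4.
The branch terms are analytic at -3/4 - (3/20)*sqrt(105) and contribute nothing to the residue; only the rational part matters.
The factor β**2 + 3*β/2 - 9/5 splits as (β - a)(β - a') with a = -3/4 - (3/20)*sqrt(105), a' = -3/4 + (3/20)*sqrt(105). At the order-3 pole a set g(β) = (β - a)^3*(rational part) = [3*β**2/10 + β/9 - 1/27] / (β - a')^3.
Order-3 pole: residue = g''(a)/2; g''(-3/4 - (3/20)*sqrt(105)) = (16232/20253807)*sqrt(105), so the residue is (8116/20253807)*sqrt(105).
The branch terms are analytic at -3/4 + (3/20)*sqrt(105) and contribute nothing to the residue; only the rational part matters.
The factor β**2 + 3*β/2 - 9/5 splits as (β - a)(β - a') with a = -3/4 + (3/20)*sqrt(105), a' = -3/4 - (3/20)*sqrt(105). At the order-3 pole a set g(β) = (β - a)^3*(rational part) = [3*β**2/10 + β/9 - 1/27] / (β - a')^3.
Order-3 pole: residue = g''(a)/2; g''(-3/4 + (3/20)*sqrt(105)) = -(16232/20253807)*sqrt(105), so the residue is -(8116/20253807)*sqrt(105).
List the singular points by increasing real part (a conjugate pair: the negative imaginary part first).


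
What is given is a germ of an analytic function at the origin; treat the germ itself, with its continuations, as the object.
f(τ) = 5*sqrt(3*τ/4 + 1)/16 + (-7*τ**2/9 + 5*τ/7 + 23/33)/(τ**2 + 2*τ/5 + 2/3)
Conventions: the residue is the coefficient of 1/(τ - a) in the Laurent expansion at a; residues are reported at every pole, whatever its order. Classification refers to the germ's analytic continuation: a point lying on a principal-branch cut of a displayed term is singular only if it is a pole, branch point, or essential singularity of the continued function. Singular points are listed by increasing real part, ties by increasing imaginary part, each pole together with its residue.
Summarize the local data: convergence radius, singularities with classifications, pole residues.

Radius of convergence at 0: (1/3)*sqrt(6).
At -4/3: an algebraic (square-root) branch point.
At (-1/5) - ((1/15)*sqrt(141))*i: a pole of order 1; residue (323/630) + ((26258/488565)*sqrt(141))*i.
At (-1/5) + ((1/15)*sqrt(141))*i: a pole of order 1; residue (323/630) - ((26258/488565)*sqrt(141))*i.

Denominator factor (τ**2 + 2*τ/5 + 2/3): discriminant -188/75, complex-conjugate roots (-1/5) + ((1/15)*sqrt(141))*i and (-1/5) - ((1/15)*sqrt(141))*i; poles of order 1, moduli (1/3)*sqrt(6) and (1/3)*sqrt(6).
Branch term (5/16)*sqrt(1 - τ/(-4/3)): its argument vanishes at τ = -4/3, a square-root branch point, modulus 4/3.
The radius of convergence is the smallest modulus among the singular points: (1/3)*sqrt(6).
The branch term is analytic at (-1/5) - ((1/15)*sqrt(141))*i and contributes nothing to the residue; only the rational part matters.
The factor τ**2 + 2*τ/5 + 2/3 splits as (τ - a)(τ - a') with a = (-1/5) - ((1/15)*sqrt(141))*i, a' = (-1/5) + ((1/15)*sqrt(141))*i. At the order-1 pole a set g(τ) = (τ - a)*(rational part) = [-7*τ**2/9 + 5*τ/7 + 23/33] / (τ - a').
Simple pole: residue = g(a) at a = (-1/5) - ((1/15)*sqrt(141))*i, which is (323/630) + ((26258/488565)*sqrt(141))*i.
The branch term is analytic at (-1/5) + ((1/15)*sqrt(141))*i and contributes nothing to the residue; only the rational part matters.
The factor τ**2 + 2*τ/5 + 2/3 splits as (τ - a)(τ - a') with a = (-1/5) + ((1/15)*sqrt(141))*i, a' = (-1/5) - ((1/15)*sqrt(141))*i. At the order-1 pole a set g(τ) = (τ - a)*(rational part) = [-7*τ**2/9 + 5*τ/7 + 23/33] / (τ - a').
Simple pole: residue = g(a) at a = (-1/5) + ((1/15)*sqrt(141))*i, which is (323/630) - ((26258/488565)*sqrt(141))*i.
List the singular points by increasing real part (a conjugate pair: the negative imaginary part first).


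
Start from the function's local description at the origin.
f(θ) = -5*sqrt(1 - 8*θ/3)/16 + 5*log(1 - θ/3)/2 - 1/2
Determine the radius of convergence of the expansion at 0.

The radius of convergence is 3/8.

Branch term (5/2)*log(1 - θ/(3)): its argument vanishes at θ = 3, a logarithmic branch point, modulus 3.
Branch term (-5/16)*sqrt(1 - θ/(3/8)): its argument vanishes at θ = 3/8, a square-root branch point, modulus 3/8.
The radius of convergence is the smallest modulus among the singular points: 3/8.


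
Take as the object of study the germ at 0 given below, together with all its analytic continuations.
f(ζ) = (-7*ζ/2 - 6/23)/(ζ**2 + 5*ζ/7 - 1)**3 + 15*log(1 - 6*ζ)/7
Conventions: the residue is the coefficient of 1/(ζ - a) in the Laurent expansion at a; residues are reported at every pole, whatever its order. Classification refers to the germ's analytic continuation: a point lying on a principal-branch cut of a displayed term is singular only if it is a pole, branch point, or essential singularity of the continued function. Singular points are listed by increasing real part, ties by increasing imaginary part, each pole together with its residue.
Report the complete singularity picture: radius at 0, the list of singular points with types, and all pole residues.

Denominator factor (ζ**2 + 5*ζ/7 - 1)^3: discriminant 221/49, real irrational roots -5/14 + (1/14)*sqrt(221) and -5/14 - (1/14)*sqrt(221); poles of order 3, moduli -5/14 + (1/14)*sqrt(221) and 5/14 + (1/14)*sqrt(221).
Branch term (15/7)*log(1 - ζ/(1/6)): its argument vanishes at ζ = 1/6, a logarithmic branch point, modulus 1/6.
The radius of convergence is the smallest modulus among the singular points: 1/6.
The branch term is analytic at -5/14 - (1/14)*sqrt(221) and contributes nothing to the residue; only the rational part matters.
The factor ζ**2 + 5*ζ/7 - 1 splits as (ζ - a)(ζ - a') with a = -5/14 - (1/14)*sqrt(221), a' = -5/14 + (1/14)*sqrt(221). At the order-3 pole a set g(ζ) = (ζ - a)^3*(rational part) = [-7*ζ/2 - 6/23] / (ζ - a')^3.
Order-3 pole: residue = g''(a)/2; g''(-5/14 - (1/14)*sqrt(221)) = -(352947/19096831)*sqrt(221), so the residue is -(352947/38193662)*sqrt(221).
The branch term is analytic at -5/14 + (1/14)*sqrt(221) and contributes nothing to the residue; only the rational part matters.
The factor ζ**2 + 5*ζ/7 - 1 splits as (ζ - a)(ζ - a') with a = -5/14 + (1/14)*sqrt(221), a' = -5/14 - (1/14)*sqrt(221). At the order-3 pole a set g(ζ) = (ζ - a)^3*(rational part) = [-7*ζ/2 - 6/23] / (ζ - a')^3.
Order-3 pole: residue = g''(a)/2; g''(-5/14 + (1/14)*sqrt(221)) = (352947/19096831)*sqrt(221), so the residue is (352947/38193662)*sqrt(221).
List the singular points by increasing real part (a conjugate pair: the negative imaginary part first).

Radius of convergence at 0: 1/6.
At -5/14 - (1/14)*sqrt(221): a pole of order 3; residue -(352947/38193662)*sqrt(221).
At 1/6: a logarithmic branch point.
At -5/14 + (1/14)*sqrt(221): a pole of order 3; residue (352947/38193662)*sqrt(221).


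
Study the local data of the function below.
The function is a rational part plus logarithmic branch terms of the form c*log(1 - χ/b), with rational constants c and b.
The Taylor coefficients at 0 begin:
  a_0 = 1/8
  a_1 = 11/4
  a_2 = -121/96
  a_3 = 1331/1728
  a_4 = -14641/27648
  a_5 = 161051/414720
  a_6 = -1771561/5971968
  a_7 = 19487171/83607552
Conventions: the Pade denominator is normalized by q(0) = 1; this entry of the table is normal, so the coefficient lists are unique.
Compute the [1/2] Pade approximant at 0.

Taylor coefficients needed (read off): a_0 = 1/8, a_1 = 11/4, a_2 = -121/96, a_3 = 1331/1728.
Write the denominator as Q(χ) = 1 + q1*χ + q2*χ^2. Requiring Q*f - P = O(χ^4) with deg P <= 1 kills the coefficients of χ^2..χ^3 in Q*f:
  χ^2: a_2 + q1*a_1 + q2*a_0 = 0, i.e. -121/96 + (11/4)*q1 + (1/8)*q2 = 0.
  χ^3: a_3 + q1*a_2 + q2*a_1 = 0, i.e. 1331/1728 + (-121/96)*q1 + (11/4)*q2 = 0.
Solving this linear system: q1 = 407/882, q2 = -121/1764.
The numerator is Q*f truncated at degree 1: P0 = a_0 = 1/8; P1 = a_1 + q1*a_0 = 19811/7056.

The Pade approximant has numerator coefficients [1/8, 19811/7056]; denominator coefficients [1, 407/882, -121/1764].


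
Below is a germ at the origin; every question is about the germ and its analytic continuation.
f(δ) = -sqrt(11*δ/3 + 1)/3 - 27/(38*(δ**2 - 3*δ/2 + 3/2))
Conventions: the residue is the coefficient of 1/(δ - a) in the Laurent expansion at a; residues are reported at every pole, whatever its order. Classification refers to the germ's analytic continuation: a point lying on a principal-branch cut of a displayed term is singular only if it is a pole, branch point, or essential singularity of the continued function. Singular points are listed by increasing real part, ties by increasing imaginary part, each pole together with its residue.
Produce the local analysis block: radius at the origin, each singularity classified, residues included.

Denominator factor (δ**2 - 3*δ/2 + 3/2): discriminant -15/4, complex-conjugate roots (3/4) + ((1/4)*sqrt(15))*i and (3/4) - ((1/4)*sqrt(15))*i; poles of order 1, moduli (1/2)*sqrt(6) and (1/2)*sqrt(6).
Branch term (-1/3)*sqrt(1 - δ/(-3/11)): its argument vanishes at δ = -3/11, a square-root branch point, modulus 3/11.
The radius of convergence is the smallest modulus among the singular points: 3/11.
The branch term is analytic at (3/4) - ((1/4)*sqrt(15))*i and contributes nothing to the residue; only the rational part matters.
The factor δ**2 - 3*δ/2 + 3/2 splits as (δ - a)(δ - a') with a = (3/4) - ((1/4)*sqrt(15))*i, a' = (3/4) + ((1/4)*sqrt(15))*i. At the order-1 pole a set g(δ) = (δ - a)*(rational part) = [-27/38] / (δ - a').
Simple pole: residue = g(a) at a = (3/4) - ((1/4)*sqrt(15))*i, which is -((9/95)*sqrt(15))*i.
The branch term is analytic at (3/4) + ((1/4)*sqrt(15))*i and contributes nothing to the residue; only the rational part matters.
The factor δ**2 - 3*δ/2 + 3/2 splits as (δ - a)(δ - a') with a = (3/4) + ((1/4)*sqrt(15))*i, a' = (3/4) - ((1/4)*sqrt(15))*i. At the order-1 pole a set g(δ) = (δ - a)*(rational part) = [-27/38] / (δ - a').
Simple pole: residue = g(a) at a = (3/4) + ((1/4)*sqrt(15))*i, which is ((9/95)*sqrt(15))*i.
List the singular points by increasing real part (a conjugate pair: the negative imaginary part first).

Radius of convergence at 0: 3/11.
At -3/11: an algebraic (square-root) branch point.
At (3/4) - ((1/4)*sqrt(15))*i: a pole of order 1; residue -((9/95)*sqrt(15))*i.
At (3/4) + ((1/4)*sqrt(15))*i: a pole of order 1; residue ((9/95)*sqrt(15))*i.


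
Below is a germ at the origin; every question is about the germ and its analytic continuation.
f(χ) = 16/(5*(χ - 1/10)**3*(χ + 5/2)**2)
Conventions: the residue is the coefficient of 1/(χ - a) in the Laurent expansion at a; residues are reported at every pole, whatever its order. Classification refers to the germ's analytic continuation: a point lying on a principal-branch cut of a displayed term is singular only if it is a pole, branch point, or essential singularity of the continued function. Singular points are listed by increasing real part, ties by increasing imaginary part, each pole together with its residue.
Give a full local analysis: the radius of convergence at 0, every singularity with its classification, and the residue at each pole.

Denominator factor (χ - 1/10)^3: pole of order 3 at 1/10, modulus 1/10.
Denominator factor (χ + 5/2)^2: pole of order 2 at -5/2, modulus 5/2.
The radius of convergence is the smallest modulus among the singular points: 1/10.
At the order-2 pole -5/2 set g(χ) = (χ - (-5/2))^2*f(χ) = 16/(5*(χ - 1/10)**3).
Order-2 pole: residue = g'(a); g'(-5/2) = -6000/28561, so the residue is -6000/28561.
At the order-3 pole 1/10 set g(χ) = (χ - (1/10))^3*f(χ) = 16/(5*(χ + 5/2)**2).
Order-3 pole: residue = g''(a)/2; g''(1/10) = 12000/28561, so the residue is 6000/28561.
List the singular points by increasing real part (a conjugate pair: the negative imaginary part first).

Radius of convergence at 0: 1/10.
At -5/2: a pole of order 2; residue -6000/28561.
At 1/10: a pole of order 3; residue 6000/28561.


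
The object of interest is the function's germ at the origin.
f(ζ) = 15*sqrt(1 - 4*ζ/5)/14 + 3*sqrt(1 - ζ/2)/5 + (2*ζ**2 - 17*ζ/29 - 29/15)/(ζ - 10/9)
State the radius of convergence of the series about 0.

The radius of convergence is 10/9.

Denominator factor (ζ - 10/9): pole of order 1 at 10/9, modulus 10/9.
Branch term (3/5)*sqrt(1 - ζ/(2)): its argument vanishes at ζ = 2, a square-root branch point, modulus 2.
Branch term (15/14)*sqrt(1 - ζ/(5/4)): its argument vanishes at ζ = 5/4, a square-root branch point, modulus 5/4.
The radius of convergence is the smallest modulus among the singular points: 10/9.


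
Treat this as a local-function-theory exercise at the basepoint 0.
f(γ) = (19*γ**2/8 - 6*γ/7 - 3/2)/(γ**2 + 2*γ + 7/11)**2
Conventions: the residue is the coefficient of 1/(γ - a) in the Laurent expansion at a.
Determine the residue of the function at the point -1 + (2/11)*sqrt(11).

The factor γ**2 + 2*γ + 7/11 splits as (γ - a)(γ - a') with a = -1 + (2/11)*sqrt(11), a' = -1 - (2/11)*sqrt(11). At the order-2 pole a set g(γ) = (γ - a)^2*f(γ) = [19*γ**2/8 - 6*γ/7 - 3/2] / (γ - a')^2.
Order-2 pole: residue = g'(a); g'(-1 + (2/11)*sqrt(11)) = -(535/1792)*sqrt(11), so the residue is -(535/1792)*sqrt(11).

The residue is -(535/1792)*sqrt(11).


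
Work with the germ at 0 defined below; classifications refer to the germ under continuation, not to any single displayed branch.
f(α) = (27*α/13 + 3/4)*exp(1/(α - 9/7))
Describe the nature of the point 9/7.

The exponent 1/(α - (9/7)) has a pole at 9/7, so exp(1/(α - (9/7))) takes every nonzero value near it: an essential singularity (not a pole of any order).

The point is an essential singularity.


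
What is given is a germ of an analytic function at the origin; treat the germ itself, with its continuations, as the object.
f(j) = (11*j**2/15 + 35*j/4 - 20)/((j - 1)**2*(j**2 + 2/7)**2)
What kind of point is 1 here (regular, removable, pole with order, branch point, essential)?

The denominator factor j - 1 vanishes at 1 and appears to the power 2; the numerator there equals -631/60, nonzero, and no other factor vanishes.
Hence a pole whose order is the multiplicity, 2.

The point is a pole of order 2.


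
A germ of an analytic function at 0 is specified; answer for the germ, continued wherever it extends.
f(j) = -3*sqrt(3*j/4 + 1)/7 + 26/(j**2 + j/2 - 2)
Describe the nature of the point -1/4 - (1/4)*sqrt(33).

The denominator factor j**2 + j/2 - 2 vanishes at -1/4 - (1/4)*sqrt(33) and appears to the power 1; the numerator there equals 26, nonzero, and no other factor vanishes.
The branch terms are analytic at this point.
Hence a pole whose order is the multiplicity, 1.

The point is a pole of order 1.


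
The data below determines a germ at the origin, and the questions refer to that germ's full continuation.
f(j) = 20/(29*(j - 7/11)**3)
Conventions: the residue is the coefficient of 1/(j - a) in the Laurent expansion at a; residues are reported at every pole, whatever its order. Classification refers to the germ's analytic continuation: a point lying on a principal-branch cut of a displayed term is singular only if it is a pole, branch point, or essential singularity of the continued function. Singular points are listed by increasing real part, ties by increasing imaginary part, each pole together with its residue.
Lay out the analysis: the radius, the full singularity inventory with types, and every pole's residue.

Denominator factor (j - 7/11)^3: pole of order 3 at 7/11, modulus 7/11.
The radius of convergence is the smallest modulus among the singular points: 7/11.
At the order-3 pole 7/11 set g(j) = (j - (7/11))^3*f(j) = 20/29.
Order-3 pole: residue = g''(a)/2; g''(7/11) = 0, so the residue is 0.

Radius of convergence at 0: 7/11.
At 7/11: a pole of order 3; residue 0.


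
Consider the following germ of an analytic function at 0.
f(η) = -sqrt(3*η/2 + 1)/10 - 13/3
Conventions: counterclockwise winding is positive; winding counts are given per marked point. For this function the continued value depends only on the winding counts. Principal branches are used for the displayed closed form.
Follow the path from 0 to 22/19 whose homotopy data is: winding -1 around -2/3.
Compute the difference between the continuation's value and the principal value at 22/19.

The rational part is single-valued and drops out of the difference; each branch term changes only by its own monodromy.
(-1/10)*sqrt(1 - η/(-2/3)): winding -1 is odd, the square root flips sign, contributing -2*(-1/10)*sqrt(1 - (22/19)/(-2/3)) = -2*(-1/10)*sqrt(52/19) = (2/95)*sqrt(247).
Summing the contributions at η = 22/19 gives (2/95)*sqrt(247).

Continued minus principal equals (2/95)*sqrt(247).


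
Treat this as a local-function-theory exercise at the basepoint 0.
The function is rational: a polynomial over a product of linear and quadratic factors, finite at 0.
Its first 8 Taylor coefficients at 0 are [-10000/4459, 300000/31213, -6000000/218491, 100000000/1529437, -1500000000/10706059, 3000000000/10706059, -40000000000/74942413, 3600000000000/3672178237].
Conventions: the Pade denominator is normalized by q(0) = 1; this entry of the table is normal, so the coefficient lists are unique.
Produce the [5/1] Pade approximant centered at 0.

The Pade approximant has numerator coefficients [-10000/4459, 500000/93639, -2000000/218491, 20000000/1529437, -500000000/32118177, 1000000000/74942413]; denominator coefficients [1, 40/21].

Taylor coefficients needed (read off): a_0 = -10000/4459, a_1 = 300000/31213, a_2 = -6000000/218491, a_3 = 100000000/1529437, a_4 = -1500000000/10706059, a_5 = 3000000000/10706059, a_6 = -40000000000/74942413.
Write the denominator as Q(α) = 1 + q1*α. Requiring Q*f - P = O(α^7) with deg P <= 5 kills the coefficients of α^6..α^6 in Q*f:
  α^6: a_6 + q1*a_5 = 0, i.e. -40000000000/74942413 + (3000000000/10706059)*q1 = 0.
Solving this linear system: q1 = 40/21.
The numerator is Q*f truncated at degree 5: P0 = a_0 = -10000/4459; P1 = a_1 + q1*a_0 = 500000/93639; P2 = a_2 + q1*a_1 = -2000000/218491; P3 = a_3 + q1*a_2 = 20000000/1529437; P4 = a_4 + q1*a_3 = -500000000/32118177; P5 = a_5 + q1*a_4 = 1000000000/74942413.


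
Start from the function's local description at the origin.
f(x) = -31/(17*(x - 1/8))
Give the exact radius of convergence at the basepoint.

The radius of convergence is 1/8.

Denominator factor (x - 1/8): pole of order 1 at 1/8, modulus 1/8.
The radius of convergence is the smallest modulus among the singular points: 1/8.


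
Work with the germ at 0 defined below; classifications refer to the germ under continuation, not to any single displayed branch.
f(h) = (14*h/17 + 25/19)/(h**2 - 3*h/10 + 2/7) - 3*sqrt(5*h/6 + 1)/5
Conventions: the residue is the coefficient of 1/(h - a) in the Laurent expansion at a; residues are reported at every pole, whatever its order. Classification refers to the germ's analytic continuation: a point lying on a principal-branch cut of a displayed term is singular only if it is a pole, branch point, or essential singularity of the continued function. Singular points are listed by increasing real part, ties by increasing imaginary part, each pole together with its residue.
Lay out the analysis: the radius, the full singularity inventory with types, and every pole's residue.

Radius of convergence at 0: (1/7)*sqrt(14).
At -6/5: an algebraic (square-root) branch point.
At (3/20) - ((1/140)*sqrt(5159))*i: a pole of order 1; residue (7/17) + ((4649/238051)*sqrt(5159))*i.
At (3/20) + ((1/140)*sqrt(5159))*i: a pole of order 1; residue (7/17) - ((4649/238051)*sqrt(5159))*i.

Denominator factor (h**2 - 3*h/10 + 2/7): discriminant -737/700, complex-conjugate roots (3/20) + ((1/140)*sqrt(5159))*i and (3/20) - ((1/140)*sqrt(5159))*i; poles of order 1, moduli (1/7)*sqrt(14) and (1/7)*sqrt(14).
Branch term (-3/5)*sqrt(1 - h/(-6/5)): its argument vanishes at h = -6/5, a square-root branch point, modulus 6/5.
The radius of convergence is the smallest modulus among the singular points: (1/7)*sqrt(14).
The branch term is analytic at (3/20) - ((1/140)*sqrt(5159))*i and contributes nothing to the residue; only the rational part matters.
The factor h**2 - 3*h/10 + 2/7 splits as (h - a)(h - a') with a = (3/20) - ((1/140)*sqrt(5159))*i, a' = (3/20) + ((1/140)*sqrt(5159))*i. At the order-1 pole a set g(h) = (h - a)*(rational part) = [14*h/17 + 25/19] / (h - a').
Simple pole: residue = g(a) at a = (3/20) - ((1/140)*sqrt(5159))*i, which is (7/17) + ((4649/238051)*sqrt(5159))*i.
The branch term is analytic at (3/20) + ((1/140)*sqrt(5159))*i and contributes nothing to the residue; only the rational part matters.
The factor h**2 - 3*h/10 + 2/7 splits as (h - a)(h - a') with a = (3/20) + ((1/140)*sqrt(5159))*i, a' = (3/20) - ((1/140)*sqrt(5159))*i. At the order-1 pole a set g(h) = (h - a)*(rational part) = [14*h/17 + 25/19] / (h - a').
Simple pole: residue = g(a) at a = (3/20) + ((1/140)*sqrt(5159))*i, which is (7/17) - ((4649/238051)*sqrt(5159))*i.
List the singular points by increasing real part (a conjugate pair: the negative imaginary part first).


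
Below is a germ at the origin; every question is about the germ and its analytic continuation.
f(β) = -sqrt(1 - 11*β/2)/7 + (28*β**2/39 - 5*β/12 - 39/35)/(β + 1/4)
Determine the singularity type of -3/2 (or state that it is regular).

Denominator factors: β + 1/4 = -5/4 at β = -3/2 — none vanishes.
Branch term sqrt(1 - β/(2/11)): argument at -3/2 is 37/4, nonzero, so -3/2 is not its branch point (a point on a principal cut is still regular for the continued germ).
So the germ continues analytically to -3/2.

The point is a regular point.


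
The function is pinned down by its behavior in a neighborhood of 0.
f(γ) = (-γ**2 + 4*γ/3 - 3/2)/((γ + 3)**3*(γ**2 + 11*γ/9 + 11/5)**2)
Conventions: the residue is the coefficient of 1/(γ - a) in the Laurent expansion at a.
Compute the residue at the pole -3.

At the order-3 pole -3 set g(γ) = (γ - (-3))^3*f(γ) = (-γ**2 + 4*γ/3 - 3/2)/(γ**2 + 11*γ/9 + 11/5)**2.
Order-3 pole: residue = g''(a)/2; g''(-3) = -30716675/163047361, so the residue is -30716675/326094722.

The residue is -30716675/326094722.


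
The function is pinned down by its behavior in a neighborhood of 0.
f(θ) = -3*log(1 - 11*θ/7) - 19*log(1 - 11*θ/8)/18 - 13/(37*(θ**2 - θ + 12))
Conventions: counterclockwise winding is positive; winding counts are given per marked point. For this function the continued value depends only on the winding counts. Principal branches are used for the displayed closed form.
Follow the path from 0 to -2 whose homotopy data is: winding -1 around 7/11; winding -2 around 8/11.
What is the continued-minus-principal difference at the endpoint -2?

The rational part is single-valued and drops out of the difference; each branch term changes only by its own monodromy.
(-3)*log(1 - θ/(7/11)): each positive loop around 7/11 adds 2*pi*i to the log, so winding -1 contributes (-3)*(-1)*2*pi*i = (6)*pi*i.
(-19/18)*log(1 - θ/(8/11)): each positive loop around 8/11 adds 2*pi*i to the log, so winding -2 contributes (-19/18)*(-2)*2*pi*i = (38/9)*pi*i.
Summing the contributions at θ = -2 gives (92/9)*pi*i.

Continued minus principal equals (92/9)*pi*i.
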